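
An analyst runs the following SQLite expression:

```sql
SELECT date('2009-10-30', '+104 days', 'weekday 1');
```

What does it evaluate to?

2010-02-15

Applying '+104 days' to 2009-10-30: counting 104 days forward gives 2010-02-11.
`weekday 1` advances to the next Monday; 2010-02-11 is a Thursday, so it moves forward to 2010-02-15.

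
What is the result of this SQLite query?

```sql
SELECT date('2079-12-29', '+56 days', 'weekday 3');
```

2080-02-28

Applying '+56 days' to 2079-12-29: counting 56 days forward gives 2080-02-23.
`weekday 3` advances to the next Wednesday; 2080-02-23 is a Friday, so it moves forward to 2080-02-28.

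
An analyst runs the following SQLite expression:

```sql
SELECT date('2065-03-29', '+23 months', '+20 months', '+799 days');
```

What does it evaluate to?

2071-01-09

Adding +23 months to 2065-03-29 targets 2067-02-29. February 2067 has only 28 days, so SQLite normalizes the 1-day overflow forward to 2067-03-01.
Adding +20 months to 2067-03-01 gives 2068-11-01.
Applying '+799 days' to 2068-11-01: counting 799 days forward gives 2071-01-09.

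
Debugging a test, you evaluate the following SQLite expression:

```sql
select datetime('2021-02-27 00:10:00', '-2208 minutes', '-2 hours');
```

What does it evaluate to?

2208 minutes = 36h 48m; -2208 minutes from 2021-02-27 00:10:00 is 2021-02-25 11:22:00 (crosses midnight).
-2 hours from 2021-02-25 11:22:00 is 2021-02-25 09:22:00.

2021-02-25 09:22:00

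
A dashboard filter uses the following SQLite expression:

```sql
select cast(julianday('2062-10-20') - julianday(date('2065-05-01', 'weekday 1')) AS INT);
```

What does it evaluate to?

-927

`weekday 1` advances to the next Monday; 2065-05-01 is a Friday, so it moves forward to 2065-05-04.
11 days remain in October 2062 after the 20th (31 − 20).
Full months from November 2062 through April 2065 contribute their day counts.
Then 4 days into May 2065.
Total: 11 + 30 + 31 + 31 + 28 + 31 + 30 + 31 + 30 + 31 + 31 + 30 + 31 + 30 + 31 + 31 + 29 + 31 + 30 + 31 + 30 + 31 + 31 + 30 + 31 + 30 + 31 + 31 + 28 + 31 + 30 + 4 = 927.
The subtraction is earlier − later, so the result is −927 → -927.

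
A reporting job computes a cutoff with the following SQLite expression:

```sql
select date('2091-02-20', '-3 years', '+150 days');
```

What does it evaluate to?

2088-07-19

Adding -3 years to 2091-02-20 gives 2088-02-20.
Applying '+150 days' to 2088-02-20: counting 150 days forward gives 2088-07-19.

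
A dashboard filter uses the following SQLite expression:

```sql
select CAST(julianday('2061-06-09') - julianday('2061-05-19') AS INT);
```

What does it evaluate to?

21

12 days remain in May 2061 after the 19th (31 − 19).
Then 9 days into June 2061.
Total: 12 + 9 = 21.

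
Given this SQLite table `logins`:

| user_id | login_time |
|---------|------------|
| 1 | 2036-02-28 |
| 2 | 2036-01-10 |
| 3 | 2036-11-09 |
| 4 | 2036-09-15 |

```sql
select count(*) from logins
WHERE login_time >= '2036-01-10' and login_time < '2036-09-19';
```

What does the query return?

Rows in [2036-01-10, 2036-09-19): 2036-02-28, 2036-01-10, 2036-09-15 → 3 rows.

3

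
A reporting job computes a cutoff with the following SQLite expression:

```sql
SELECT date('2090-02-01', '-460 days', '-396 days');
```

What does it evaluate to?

2087-09-29

Applying '-460 days' to 2090-02-01: counting 460 days back gives 2088-10-29.
Applying '-396 days' to 2088-10-29: counting 396 days back gives 2087-09-29.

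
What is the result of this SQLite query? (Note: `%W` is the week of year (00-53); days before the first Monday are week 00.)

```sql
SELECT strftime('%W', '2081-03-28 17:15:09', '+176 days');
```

37

First apply '+176 days': 2081-03-28 17:15:09 → 2081-09-20 17:15:09.
2081-09-20 is a Saturday. SQLite's %W counts Mondays since the year started; the result is 37.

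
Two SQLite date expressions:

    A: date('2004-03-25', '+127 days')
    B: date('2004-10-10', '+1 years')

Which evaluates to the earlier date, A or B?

A

A = 2004-07-30.
B = 2005-10-10.
A is earlier.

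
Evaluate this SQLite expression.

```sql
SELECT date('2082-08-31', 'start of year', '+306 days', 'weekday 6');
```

2082-11-07

`start of year` rewinds 2082-08-31 to 2082-01-01.
Applying '+306 days' to 2082-01-01: counting 306 days forward gives 2082-11-03.
`weekday 6` advances to the next Saturday; 2082-11-03 is a Tuesday, so it moves forward to 2082-11-07.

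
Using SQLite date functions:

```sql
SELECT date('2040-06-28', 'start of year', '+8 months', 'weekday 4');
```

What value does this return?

2040-09-06

`start of year` rewinds 2040-06-28 to 2040-01-01.
Adding +8 months to 2040-01-01 gives 2040-09-01.
`weekday 4` advances to the next Thursday; 2040-09-01 is a Saturday, so it moves forward to 2040-09-06.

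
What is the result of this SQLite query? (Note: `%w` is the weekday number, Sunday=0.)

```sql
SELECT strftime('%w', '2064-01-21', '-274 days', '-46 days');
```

First apply '-274 days', '-46 days': 2064-01-21 → 2063-03-07.
2063-03-07 is a Wednesday; with Sunday=0 that is 3.

3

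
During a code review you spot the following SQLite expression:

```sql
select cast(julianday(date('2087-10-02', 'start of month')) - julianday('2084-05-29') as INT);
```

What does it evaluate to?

1220

`start of month` rewinds 2087-10-02 to 2087-10-01.
2 days remain in May 2084 after the 29th (31 − 29).
Full months from June 2084 through September 2087 contribute their day counts.
Then 1 day into October 2087.
Total: 2 + 30 + 31 + 31 + 30 + 31 + 30 + 31 + 31 + 28 + 31 + 30 + 31 + 30 + 31 + 31 + 30 + 31 + 30 + 31 + 31 + 28 + 31 + 30 + 31 + 30 + 31 + 31 + 30 + 31 + 30 + 31 + 31 + 28 + 31 + 30 + 31 + 30 + 31 + 31 + 30 + 1 = 1220.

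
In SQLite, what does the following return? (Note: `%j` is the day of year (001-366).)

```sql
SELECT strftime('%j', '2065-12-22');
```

Day-of-year for 2065-12-22: days since 2065-01-01 inclusive = 356, zero-padded to 356.

356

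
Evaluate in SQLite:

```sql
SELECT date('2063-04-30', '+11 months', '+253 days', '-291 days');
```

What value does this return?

Adding +11 months to 2063-04-30 gives 2064-03-30.
Applying '+253 days' to 2064-03-30: counting 253 days forward gives 2064-12-08.
Applying '-291 days' to 2064-12-08: counting 291 days back gives 2064-02-21.

2064-02-21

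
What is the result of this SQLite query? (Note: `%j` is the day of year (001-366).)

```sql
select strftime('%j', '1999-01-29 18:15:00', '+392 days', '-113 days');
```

First apply '+392 days', '-113 days': 1999-01-29 18:15:00 → 1999-11-04 18:15:00.
Day-of-year for 1999-11-04: days since 1999-01-01 inclusive = 308, zero-padded to 308.

308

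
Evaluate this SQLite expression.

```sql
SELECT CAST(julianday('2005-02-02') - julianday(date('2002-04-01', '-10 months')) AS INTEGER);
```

Adding -10 months to 2002-04-01 gives 2001-06-01.
29 days remain in June 2001 after the 1st (30 − 1).
Full months from July 2001 through January 2005 contribute their day counts.
Then 2 days into February 2005.
Total: 29 + 31 + 31 + 30 + 31 + 30 + 31 + 31 + 28 + 31 + 30 + 31 + 30 + 31 + 31 + 30 + 31 + 30 + 31 + 31 + 28 + 31 + 30 + 31 + 30 + 31 + 31 + 30 + 31 + 30 + 31 + 31 + 29 + 31 + 30 + 31 + 30 + 31 + 31 + 30 + 31 + 30 + 31 + 31 + 2 = 1342.

1342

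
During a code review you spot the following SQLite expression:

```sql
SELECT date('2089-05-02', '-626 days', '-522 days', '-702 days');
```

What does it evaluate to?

2084-04-08

Applying '-626 days' to 2089-05-02: counting 626 days back gives 2087-08-15.
Applying '-522 days' to 2087-08-15: counting 522 days back gives 2086-03-11.
Applying '-702 days' to 2086-03-11: counting 702 days back gives 2084-04-08.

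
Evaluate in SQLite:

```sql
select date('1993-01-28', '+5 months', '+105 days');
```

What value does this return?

Adding +5 months to 1993-01-28 gives 1993-06-28.
Applying '+105 days' to 1993-06-28: counting 105 days forward gives 1993-10-11.

1993-10-11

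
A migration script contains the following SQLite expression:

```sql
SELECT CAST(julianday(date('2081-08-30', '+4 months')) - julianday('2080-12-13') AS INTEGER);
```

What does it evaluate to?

382

Adding +4 months to 2081-08-30 gives 2081-12-30.
18 days remain in December 2080 after the 13th (31 − 13).
Full months from January 2081 through November 2081 contribute their day counts.
Then 30 days into December 2081.
Total: 18 + 31 + 28 + 31 + 30 + 31 + 30 + 31 + 31 + 30 + 31 + 30 + 30 = 382.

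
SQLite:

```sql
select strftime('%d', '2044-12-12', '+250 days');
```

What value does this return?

First apply '+250 days': 2044-12-12 → 2045-08-19.
`%d` extracts the 2-digit day of month: 19.

19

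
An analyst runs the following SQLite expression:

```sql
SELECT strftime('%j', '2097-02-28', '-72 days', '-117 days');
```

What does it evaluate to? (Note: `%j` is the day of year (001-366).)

236

First apply '-72 days', '-117 days': 2097-02-28 → 2096-08-23.
Day-of-year for 2096-08-23: days since 2096-01-01 inclusive = 236, zero-padded to 236.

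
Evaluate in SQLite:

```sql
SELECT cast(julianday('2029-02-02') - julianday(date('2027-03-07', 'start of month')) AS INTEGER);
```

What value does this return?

704

`start of month` rewinds 2027-03-07 to 2027-03-01.
30 days remain in March 2027 after the 1st (31 − 1).
Full months from April 2027 through January 2029 contribute their day counts.
Then 2 days into February 2029.
Total: 30 + 30 + 31 + 30 + 31 + 31 + 30 + 31 + 30 + 31 + 31 + 29 + 31 + 30 + 31 + 30 + 31 + 31 + 30 + 31 + 30 + 31 + 31 + 2 = 704.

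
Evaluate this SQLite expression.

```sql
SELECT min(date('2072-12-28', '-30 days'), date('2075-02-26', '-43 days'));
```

date('2072-12-28', '-30 days') → 2072-11-28.
date('2075-02-26', '-43 days') → 2075-01-14.
Earlier of the two is 2072-11-28.

2072-11-28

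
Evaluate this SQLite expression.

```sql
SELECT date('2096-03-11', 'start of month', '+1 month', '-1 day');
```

`start of month` rewinds 2096-03-11 to 2096-03-01.
Adding +1 month to 2096-03-01 gives 2096-04-01.
Going back 1 day from 2096-04-01 reaches 2096-03-31 (last day of March, 31 days).

2096-03-31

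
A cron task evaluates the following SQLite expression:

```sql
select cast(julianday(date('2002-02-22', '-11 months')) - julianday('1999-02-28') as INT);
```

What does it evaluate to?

Adding -11 months to 2002-02-22 gives 2001-03-22.
0 days remain in February 1999 after the 28th (28 − 28).
Full months from March 1999 through February 2001 contribute their day counts.
Then 22 days into March 2001.
Total: 0 + 31 + 30 + 31 + 30 + 31 + 31 + 30 + 31 + 30 + 31 + 31 + 29 + 31 + 30 + 31 + 30 + 31 + 31 + 30 + 31 + 30 + 31 + 31 + 28 + 22 = 753.

753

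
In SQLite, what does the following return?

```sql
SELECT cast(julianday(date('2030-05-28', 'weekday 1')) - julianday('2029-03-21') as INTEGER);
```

439

`weekday 1` advances to the next Monday; 2030-05-28 is a Tuesday, so it moves forward to 2030-06-03.
10 days remain in March 2029 after the 21st (31 − 21).
Full months from April 2029 through May 2030 contribute their day counts.
Then 3 days into June 2030.
Total: 10 + 30 + 31 + 30 + 31 + 31 + 30 + 31 + 30 + 31 + 31 + 28 + 31 + 30 + 31 + 3 = 439.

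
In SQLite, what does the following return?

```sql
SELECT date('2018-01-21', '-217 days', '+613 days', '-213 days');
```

Applying '-217 days' to 2018-01-21: counting 217 days back gives 2017-06-18.
Applying '+613 days' to 2017-06-18: counting 613 days forward gives 2019-02-21.
Applying '-213 days' to 2019-02-21: counting 213 days back gives 2018-07-23.

2018-07-23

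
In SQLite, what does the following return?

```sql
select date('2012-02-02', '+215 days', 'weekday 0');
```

2012-09-09

Applying '+215 days' to 2012-02-02: counting 215 days forward gives 2012-09-04.
`weekday 0` advances to the next Sunday; 2012-09-04 is a Tuesday, so it moves forward to 2012-09-09.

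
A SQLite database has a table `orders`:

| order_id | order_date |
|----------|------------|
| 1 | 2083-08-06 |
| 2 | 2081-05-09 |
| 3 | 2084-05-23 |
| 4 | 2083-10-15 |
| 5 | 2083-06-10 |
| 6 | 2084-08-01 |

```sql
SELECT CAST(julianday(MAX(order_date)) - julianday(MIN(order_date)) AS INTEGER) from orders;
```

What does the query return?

MIN = 2081-05-09, MAX = 2084-08-01.
22 days remain in May 2081 after the 9th (31 − 9).
Full months from June 2081 through July 2084 contribute their day counts.
Then 1 day into August 2084.
Total: 22 + 30 + 31 + 31 + 30 + 31 + 30 + 31 + 31 + 28 + 31 + 30 + 31 + 30 + 31 + 31 + 30 + 31 + 30 + 31 + 31 + 28 + 31 + 30 + 31 + 30 + 31 + 31 + 30 + 31 + 30 + 31 + 31 + 29 + 31 + 30 + 31 + 30 + 31 + 1 = 1180.

1180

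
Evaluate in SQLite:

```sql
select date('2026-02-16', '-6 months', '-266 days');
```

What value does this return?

2024-11-23

Adding -6 months to 2026-02-16 gives 2025-08-16.
Applying '-266 days' to 2025-08-16: counting 266 days back gives 2024-11-23.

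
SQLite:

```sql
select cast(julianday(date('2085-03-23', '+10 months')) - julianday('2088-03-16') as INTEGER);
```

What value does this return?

Adding +10 months to 2085-03-23 gives 2086-01-23.
8 days remain in January 2086 after the 23rd (31 − 23).
Full months from February 2086 through February 2088 contribute their day counts.
Then 16 days into March 2088.
Total: 8 + 28 + 31 + 30 + 31 + 30 + 31 + 31 + 30 + 31 + 30 + 31 + 31 + 28 + 31 + 30 + 31 + 30 + 31 + 31 + 30 + 31 + 30 + 31 + 31 + 29 + 16 = 783.
The subtraction is earlier − later, so the result is −783 → -783.

-783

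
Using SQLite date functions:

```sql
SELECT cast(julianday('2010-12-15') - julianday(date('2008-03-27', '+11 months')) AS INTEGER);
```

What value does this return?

Adding +11 months to 2008-03-27 gives 2009-02-27.
1 day remains in February 2009 after the 27th (28 − 27).
Full months from March 2009 through November 2010 contribute their day counts.
Then 15 days into December 2010.
Total: 1 + 31 + 30 + 31 + 30 + 31 + 31 + 30 + 31 + 30 + 31 + 31 + 28 + 31 + 30 + 31 + 30 + 31 + 31 + 30 + 31 + 30 + 15 = 656.

656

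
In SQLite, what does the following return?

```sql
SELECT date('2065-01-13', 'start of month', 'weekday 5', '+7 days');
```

`start of month` rewinds 2065-01-13 to 2065-01-01.
`weekday 5` advances to the next Friday; 2065-01-01 is a Thursday, so it moves forward to 2065-01-02.
Advancing 7 more days within January lands on 2065-01-09.

2065-01-09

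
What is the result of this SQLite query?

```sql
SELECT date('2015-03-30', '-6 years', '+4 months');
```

2009-07-30

Adding -6 years to 2015-03-30 gives 2009-03-30.
Adding +4 months to 2009-03-30 gives 2009-07-30.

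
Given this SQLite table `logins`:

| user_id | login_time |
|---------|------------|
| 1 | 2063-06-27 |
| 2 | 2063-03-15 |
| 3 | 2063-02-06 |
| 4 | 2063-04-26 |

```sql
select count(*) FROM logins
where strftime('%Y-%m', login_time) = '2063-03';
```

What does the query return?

Rows with year-month 2063-03: 2063-03-15 → 1.

1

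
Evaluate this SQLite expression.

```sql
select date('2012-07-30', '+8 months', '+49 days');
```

Adding +8 months to 2012-07-30 gives 2013-03-30.
Applying '+49 days' to 2013-03-30: counting 49 days forward gives 2013-05-18.

2013-05-18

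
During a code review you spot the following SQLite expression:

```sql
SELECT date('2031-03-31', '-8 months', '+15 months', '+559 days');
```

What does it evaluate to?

Adding -8 months to 2031-03-31 gives 2030-07-31.
Adding +15 months to 2030-07-31 gives 2031-10-31.
Applying '+559 days' to 2031-10-31: counting 559 days forward gives 2033-05-12.

2033-05-12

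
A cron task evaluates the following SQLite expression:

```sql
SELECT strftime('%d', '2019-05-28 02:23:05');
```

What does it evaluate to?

28

`%d` extracts the 2-digit day of month: 28.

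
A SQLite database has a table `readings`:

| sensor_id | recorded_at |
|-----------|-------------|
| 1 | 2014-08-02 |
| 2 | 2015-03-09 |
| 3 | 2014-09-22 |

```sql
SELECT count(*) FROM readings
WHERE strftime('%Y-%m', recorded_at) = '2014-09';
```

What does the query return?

1

Rows with year-month 2014-09: 2014-09-22 → 1.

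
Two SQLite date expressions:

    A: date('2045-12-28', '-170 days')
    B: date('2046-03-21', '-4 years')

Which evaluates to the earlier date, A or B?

B

A = 2045-07-11.
B = 2042-03-21.
B is earlier.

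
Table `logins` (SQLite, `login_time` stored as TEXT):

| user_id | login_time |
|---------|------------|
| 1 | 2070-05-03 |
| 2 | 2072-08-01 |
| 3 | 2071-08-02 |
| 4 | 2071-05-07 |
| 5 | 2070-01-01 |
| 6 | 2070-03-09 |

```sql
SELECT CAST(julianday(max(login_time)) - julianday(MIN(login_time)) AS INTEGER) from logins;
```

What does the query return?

MIN = 2070-01-01, MAX = 2072-08-01.
30 days remain in January 2070 after the 1st (31 − 1).
Full months from February 2070 through July 2072 contribute their day counts.
Then 1 day into August 2072.
Total: 30 + 28 + 31 + 30 + 31 + 30 + 31 + 31 + 30 + 31 + 30 + 31 + 31 + 28 + 31 + 30 + 31 + 30 + 31 + 31 + 30 + 31 + 30 + 31 + 31 + 29 + 31 + 30 + 31 + 30 + 31 + 1 = 943.

943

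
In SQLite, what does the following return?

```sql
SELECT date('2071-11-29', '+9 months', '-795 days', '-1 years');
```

Adding +9 months to 2071-11-29 gives 2072-08-29.
Applying '-795 days' to 2072-08-29: counting 795 days back gives 2070-06-26.
Adding -1 year to 2070-06-26 gives 2069-06-26.

2069-06-26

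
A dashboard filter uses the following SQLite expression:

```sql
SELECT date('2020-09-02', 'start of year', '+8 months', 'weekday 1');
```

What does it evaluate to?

2020-09-07

`start of year` rewinds 2020-09-02 to 2020-01-01.
Adding +8 months to 2020-01-01 gives 2020-09-01.
`weekday 1` advances to the next Monday; 2020-09-01 is a Tuesday, so it moves forward to 2020-09-07.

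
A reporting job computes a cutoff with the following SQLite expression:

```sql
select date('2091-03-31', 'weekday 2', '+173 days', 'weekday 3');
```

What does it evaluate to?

2091-09-26

`weekday 2` advances to the next Tuesday; 2091-03-31 is a Saturday, so it moves forward to 2091-04-03.
Applying '+173 days' to 2091-04-03: counting 173 days forward gives 2091-09-23.
`weekday 3` advances to the next Wednesday; 2091-09-23 is a Sunday, so it moves forward to 2091-09-26.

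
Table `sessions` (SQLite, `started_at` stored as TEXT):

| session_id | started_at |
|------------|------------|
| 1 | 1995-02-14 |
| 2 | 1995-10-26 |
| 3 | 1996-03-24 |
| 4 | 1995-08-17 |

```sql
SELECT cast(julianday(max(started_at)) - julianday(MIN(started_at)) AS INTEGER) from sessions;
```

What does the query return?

MIN = 1995-02-14, MAX = 1996-03-24.
14 days remain in February 1995 after the 14th (28 − 14).
Full months from March 1995 through February 1996 contribute their day counts.
Then 24 days into March 1996.
Total: 14 + 31 + 30 + 31 + 30 + 31 + 31 + 30 + 31 + 30 + 31 + 31 + 29 + 24 = 404.

404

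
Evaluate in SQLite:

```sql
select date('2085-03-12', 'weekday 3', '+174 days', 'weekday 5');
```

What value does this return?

`weekday 3` advances to the next Wednesday; 2085-03-12 is a Monday, so it moves forward to 2085-03-14.
Applying '+174 days' to 2085-03-14: counting 174 days forward gives 2085-09-04.
`weekday 5` advances to the next Friday; 2085-09-04 is a Tuesday, so it moves forward to 2085-09-07.

2085-09-07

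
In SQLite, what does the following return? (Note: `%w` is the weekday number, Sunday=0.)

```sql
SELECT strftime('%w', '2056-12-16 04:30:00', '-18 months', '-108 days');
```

0

First apply '-18 months', '-108 days': 2056-12-16 04:30:00 → 2055-02-28 04:30:00.
2055-02-28 is a Sunday; with Sunday=0 that is 0.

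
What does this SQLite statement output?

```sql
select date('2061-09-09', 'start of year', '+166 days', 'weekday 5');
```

2061-06-17

`start of year` rewinds 2061-09-09 to 2061-01-01.
Applying '+166 days' to 2061-01-01: counting 166 days forward gives 2061-06-16.
`weekday 5` advances to the next Friday; 2061-06-16 is a Thursday, so it moves forward to 2061-06-17.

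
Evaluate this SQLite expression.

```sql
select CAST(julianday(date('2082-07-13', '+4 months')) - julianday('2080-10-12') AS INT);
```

Adding +4 months to 2082-07-13 gives 2082-11-13.
19 days remain in October 2080 after the 12th (31 − 12).
Full months from November 2080 through October 2082 contribute their day counts.
Then 13 days into November 2082.
Total: 19 + 30 + 31 + 31 + 28 + 31 + 30 + 31 + 30 + 31 + 31 + 30 + 31 + 30 + 31 + 31 + 28 + 31 + 30 + 31 + 30 + 31 + 31 + 30 + 31 + 13 = 762.

762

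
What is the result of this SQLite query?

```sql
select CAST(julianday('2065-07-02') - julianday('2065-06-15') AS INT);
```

17

15 days remain in June 2065 after the 15th (30 − 15).
Then 2 days into July 2065.
Total: 15 + 2 = 17.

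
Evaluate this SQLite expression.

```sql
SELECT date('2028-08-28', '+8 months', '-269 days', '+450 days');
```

Adding +8 months to 2028-08-28 gives 2029-04-28.
Applying '-269 days' to 2029-04-28: counting 269 days back gives 2028-08-02.
Applying '+450 days' to 2028-08-02: counting 450 days forward gives 2029-10-26.

2029-10-26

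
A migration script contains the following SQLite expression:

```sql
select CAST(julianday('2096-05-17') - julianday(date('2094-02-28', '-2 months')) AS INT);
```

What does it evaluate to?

Adding -2 months to 2094-02-28 gives 2093-12-28.
3 days remain in December 2093 after the 28th (31 − 28).
Full months from January 2094 through April 2096 contribute their day counts.
Then 17 days into May 2096.
Total: 3 + 31 + 28 + 31 + 30 + 31 + 30 + 31 + 31 + 30 + 31 + 30 + 31 + 31 + 28 + 31 + 30 + 31 + 30 + 31 + 31 + 30 + 31 + 30 + 31 + 31 + 29 + 31 + 30 + 17 = 871.

871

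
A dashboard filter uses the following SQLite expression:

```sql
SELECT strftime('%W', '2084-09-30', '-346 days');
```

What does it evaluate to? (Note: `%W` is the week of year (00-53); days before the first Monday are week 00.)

First apply '-346 days': 2084-09-30 → 2083-10-20.
2083-10-20 is a Wednesday. SQLite's %W counts Mondays since the year started; the result is 42.

42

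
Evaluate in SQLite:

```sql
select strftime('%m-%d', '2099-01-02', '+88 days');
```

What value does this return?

03-31

First apply '+88 days': 2099-01-02 → 2099-03-31.
`%m-%d` extracts the month-day: 03-31.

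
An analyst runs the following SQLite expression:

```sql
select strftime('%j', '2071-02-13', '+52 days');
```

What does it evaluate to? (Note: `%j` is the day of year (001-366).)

First apply '+52 days': 2071-02-13 → 2071-04-06.
Day-of-year for 2071-04-06: days since 2071-01-01 inclusive = 96, zero-padded to 096.

096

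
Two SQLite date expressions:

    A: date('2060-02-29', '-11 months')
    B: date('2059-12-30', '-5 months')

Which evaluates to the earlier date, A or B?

A

A = 2059-03-29.
B = 2059-07-30.
A is earlier.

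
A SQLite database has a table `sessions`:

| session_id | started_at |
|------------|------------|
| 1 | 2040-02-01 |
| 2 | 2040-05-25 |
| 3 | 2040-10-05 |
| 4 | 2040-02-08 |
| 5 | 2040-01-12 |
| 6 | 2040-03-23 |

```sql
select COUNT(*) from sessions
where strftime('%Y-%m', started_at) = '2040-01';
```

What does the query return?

1

Rows with year-month 2040-01: 2040-01-12 → 1.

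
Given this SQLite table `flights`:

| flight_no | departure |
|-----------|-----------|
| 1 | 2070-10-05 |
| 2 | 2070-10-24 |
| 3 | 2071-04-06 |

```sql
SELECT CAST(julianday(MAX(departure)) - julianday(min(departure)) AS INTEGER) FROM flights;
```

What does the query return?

183

MIN = 2070-10-05, MAX = 2071-04-06.
26 days remain in October 2070 after the 5th (31 − 5).
November 2070: 30 days.
December 2070: 31 days.
January 2071: 31 days.
February 2071: 28 days.
March 2071: 31 days.
Then 6 days into April 2071.
Total: 26 + 30 + 31 + 31 + 28 + 31 + 6 = 183.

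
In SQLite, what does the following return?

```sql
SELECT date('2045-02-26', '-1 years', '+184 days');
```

Adding -1 year to 2045-02-26 gives 2044-02-26.
Applying '+184 days' to 2044-02-26: counting 184 days forward gives 2044-08-28.

2044-08-28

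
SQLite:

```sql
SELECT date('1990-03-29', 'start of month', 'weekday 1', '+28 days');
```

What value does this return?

1990-04-02

`start of month` rewinds 1990-03-29 to 1990-03-01.
`weekday 1` advances to the next Monday; 1990-03-01 is a Thursday, so it moves forward to 1990-03-05.
March 1990 has 31 days; 26 remain after the 5th, so 27 days reach 1990-04-01.
Advancing 1 more day within April lands on 1990-04-02.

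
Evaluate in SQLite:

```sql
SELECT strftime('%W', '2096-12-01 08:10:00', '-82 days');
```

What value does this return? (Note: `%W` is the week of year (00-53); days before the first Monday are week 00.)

37

First apply '-82 days': 2096-12-01 08:10:00 → 2096-09-10 08:10:00.
2096-09-10 is a Monday. SQLite's %W counts Mondays since the year started; the result is 37.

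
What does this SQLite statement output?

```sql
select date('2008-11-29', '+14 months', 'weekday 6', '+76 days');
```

Adding +14 months to 2008-11-29 gives 2010-01-29.
`weekday 6` advances to the next Saturday; 2010-01-29 is a Friday, so it moves forward to 2010-01-30.
Applying '+76 days' to 2010-01-30: counting 76 days forward gives 2010-04-16.

2010-04-16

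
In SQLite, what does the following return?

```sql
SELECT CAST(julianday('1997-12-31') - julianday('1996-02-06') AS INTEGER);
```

23 days remain in February 1996 after the 6th (29 − 6).
Full months from March 1996 through November 1997 contribute their day counts.
Then 31 days into December 1997.
Total: 23 + 31 + 30 + 31 + 30 + 31 + 31 + 30 + 31 + 30 + 31 + 31 + 28 + 31 + 30 + 31 + 30 + 31 + 31 + 30 + 31 + 30 + 31 = 694.

694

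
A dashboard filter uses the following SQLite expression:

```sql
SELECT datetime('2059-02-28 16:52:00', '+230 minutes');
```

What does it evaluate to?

2059-02-28 20:42:00

230 minutes = 3h 50m; +230 minutes from 2059-02-28 16:52:00 is 2059-02-28 20:42:00.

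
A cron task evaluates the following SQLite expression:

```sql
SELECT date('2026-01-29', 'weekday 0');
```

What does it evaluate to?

2026-02-01

`weekday 0` advances to the next Sunday; 2026-01-29 is a Thursday, so it moves forward to 2026-02-01.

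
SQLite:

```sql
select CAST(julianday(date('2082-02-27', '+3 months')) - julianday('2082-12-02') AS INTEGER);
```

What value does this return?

Adding +3 months to 2082-02-27 gives 2082-05-27.
4 days remain in May 2082 after the 27th (31 − 27).
Full months from June 2082 through November 2082 contribute their day counts.
Then 2 days into December 2082.
Total: 4 + 30 + 31 + 31 + 30 + 31 + 30 + 2 = 189.
The subtraction is earlier − later, so the result is −189 → -189.

-189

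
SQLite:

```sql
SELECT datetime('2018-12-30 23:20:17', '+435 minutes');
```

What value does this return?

2018-12-31 06:35:17

435 minutes = 7h 15m; +435 minutes from 2018-12-30 23:20:17 is 2018-12-31 06:35:17 (crosses midnight).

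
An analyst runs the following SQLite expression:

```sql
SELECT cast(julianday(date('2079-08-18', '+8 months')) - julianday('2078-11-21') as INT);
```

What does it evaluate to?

Adding +8 months to 2079-08-18 gives 2080-04-18.
9 days remain in November 2078 after the 21st (30 − 21).
Full months from December 2078 through March 2080 contribute their day counts.
Then 18 days into April 2080.
Total: 9 + 31 + 31 + 28 + 31 + 30 + 31 + 30 + 31 + 31 + 30 + 31 + 30 + 31 + 31 + 29 + 31 + 18 = 514.

514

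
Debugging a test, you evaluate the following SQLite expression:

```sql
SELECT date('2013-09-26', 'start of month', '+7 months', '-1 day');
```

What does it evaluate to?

2014-03-31

`start of month` rewinds 2013-09-26 to 2013-09-01.
Adding +7 months to 2013-09-01 gives 2014-04-01.
Going back 1 day from 2014-04-01 reaches 2014-03-31 (last day of March, 31 days).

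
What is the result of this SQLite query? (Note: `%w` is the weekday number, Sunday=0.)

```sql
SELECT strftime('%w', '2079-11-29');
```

2079-11-29 is a Wednesday; with Sunday=0 that is 3.

3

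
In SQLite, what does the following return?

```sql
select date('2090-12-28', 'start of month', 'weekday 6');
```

2090-12-02

`start of month` rewinds 2090-12-28 to 2090-12-01.
`weekday 6` advances to the next Saturday; 2090-12-01 is a Friday, so it moves forward to 2090-12-02.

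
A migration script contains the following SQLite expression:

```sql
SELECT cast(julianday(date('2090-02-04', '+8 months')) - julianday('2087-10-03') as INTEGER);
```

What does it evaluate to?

Adding +8 months to 2090-02-04 gives 2090-10-04.
28 days remain in October 2087 after the 3rd (31 − 3).
Full months from November 2087 through September 2090 contribute their day counts.
Then 4 days into October 2090.
Total: 28 + 30 + 31 + 31 + 29 + 31 + 30 + 31 + 30 + 31 + 31 + 30 + 31 + 30 + 31 + 31 + 28 + 31 + 30 + 31 + 30 + 31 + 31 + 30 + 31 + 30 + 31 + 31 + 28 + 31 + 30 + 31 + 30 + 31 + 31 + 30 + 4 = 1097.

1097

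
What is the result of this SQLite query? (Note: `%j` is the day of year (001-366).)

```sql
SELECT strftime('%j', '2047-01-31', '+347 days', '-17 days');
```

361

First apply '+347 days', '-17 days': 2047-01-31 → 2047-12-27.
Day-of-year for 2047-12-27: days since 2047-01-01 inclusive = 361, zero-padded to 361.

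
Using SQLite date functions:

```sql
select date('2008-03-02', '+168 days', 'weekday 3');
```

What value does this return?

Applying '+168 days' to 2008-03-02: counting 168 days forward gives 2008-08-17.
`weekday 3` advances to the next Wednesday; 2008-08-17 is a Sunday, so it moves forward to 2008-08-20.

2008-08-20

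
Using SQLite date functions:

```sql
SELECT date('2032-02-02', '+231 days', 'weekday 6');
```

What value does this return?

2032-09-25

Applying '+231 days' to 2032-02-02: counting 231 days forward gives 2032-09-20.
`weekday 6` advances to the next Saturday; 2032-09-20 is a Monday, so it moves forward to 2032-09-25.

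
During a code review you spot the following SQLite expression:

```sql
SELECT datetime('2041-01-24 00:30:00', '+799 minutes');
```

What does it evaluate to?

799 minutes = 13h 19m; +799 minutes from 2041-01-24 00:30:00 is 2041-01-24 13:49:00.

2041-01-24 13:49:00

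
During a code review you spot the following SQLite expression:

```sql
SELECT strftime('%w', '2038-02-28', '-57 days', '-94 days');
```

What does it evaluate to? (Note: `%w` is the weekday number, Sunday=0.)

3

First apply '-57 days', '-94 days': 2038-02-28 → 2037-09-30.
2037-09-30 is a Wednesday; with Sunday=0 that is 3.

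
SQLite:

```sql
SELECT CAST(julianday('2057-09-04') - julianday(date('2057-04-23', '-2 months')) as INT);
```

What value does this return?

Adding -2 months to 2057-04-23 gives 2057-02-23.
5 days remain in February 2057 after the 23rd (28 − 23).
Full months from March 2057 through August 2057 contribute their day counts.
Then 4 days into September 2057.
Total: 5 + 31 + 30 + 31 + 30 + 31 + 31 + 4 = 193.

193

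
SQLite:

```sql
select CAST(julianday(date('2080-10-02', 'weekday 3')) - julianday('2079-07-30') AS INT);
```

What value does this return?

430

`weekday 3` advances to the next Wednesday; 2080-10-02 is already a Wednesday, so it stays at 2080-10-02.
1 day remains in July 2079 after the 30th (31 − 30).
Full months from August 2079 through September 2080 contribute their day counts.
Then 2 days into October 2080.
Total: 1 + 31 + 30 + 31 + 30 + 31 + 31 + 29 + 31 + 30 + 31 + 30 + 31 + 31 + 30 + 2 = 430.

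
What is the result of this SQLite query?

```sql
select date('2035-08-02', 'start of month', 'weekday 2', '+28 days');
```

2035-09-04

`start of month` rewinds 2035-08-02 to 2035-08-01.
`weekday 2` advances to the next Tuesday; 2035-08-01 is a Wednesday, so it moves forward to 2035-08-07.
August 2035 has 31 days; 24 remain after the 7th, so 25 days reach 2035-09-01.
Advancing 3 more days within September lands on 2035-09-04.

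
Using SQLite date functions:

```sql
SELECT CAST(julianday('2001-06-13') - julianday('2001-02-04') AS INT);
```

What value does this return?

129

24 days remain in February 2001 after the 4th (28 − 4).
March 2001: 31 days.
April 2001: 30 days.
May 2001: 31 days.
Then 13 days into June 2001.
Total: 24 + 31 + 30 + 31 + 13 = 129.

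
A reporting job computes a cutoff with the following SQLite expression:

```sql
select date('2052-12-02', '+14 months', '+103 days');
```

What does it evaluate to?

2054-05-16

Adding +14 months to 2052-12-02 gives 2054-02-02.
Applying '+103 days' to 2054-02-02: counting 103 days forward gives 2054-05-16.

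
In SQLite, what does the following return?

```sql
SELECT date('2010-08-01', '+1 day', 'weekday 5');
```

Advancing 1 more day within August lands on 2010-08-02.
`weekday 5` advances to the next Friday; 2010-08-02 is a Monday, so it moves forward to 2010-08-06.

2010-08-06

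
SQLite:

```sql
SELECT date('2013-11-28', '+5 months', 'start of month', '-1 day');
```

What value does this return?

Adding +5 months to 2013-11-28 gives 2014-04-28.
`start of month` rewinds 2014-04-28 to 2014-04-01.
Going back 1 day from 2014-04-01 reaches 2014-03-31 (last day of March, 31 days).

2014-03-31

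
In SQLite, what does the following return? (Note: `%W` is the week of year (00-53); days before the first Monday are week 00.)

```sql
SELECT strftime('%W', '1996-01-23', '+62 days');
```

13

First apply '+62 days': 1996-01-23 → 1996-03-25.
1996-03-25 is a Monday. SQLite's %W counts Mondays since the year started; the result is 13.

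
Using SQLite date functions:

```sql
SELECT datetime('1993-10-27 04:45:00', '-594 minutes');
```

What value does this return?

1993-10-26 18:51:00

594 minutes = 9h 54m; -594 minutes from 1993-10-27 04:45:00 is 1993-10-26 18:51:00 (crosses midnight).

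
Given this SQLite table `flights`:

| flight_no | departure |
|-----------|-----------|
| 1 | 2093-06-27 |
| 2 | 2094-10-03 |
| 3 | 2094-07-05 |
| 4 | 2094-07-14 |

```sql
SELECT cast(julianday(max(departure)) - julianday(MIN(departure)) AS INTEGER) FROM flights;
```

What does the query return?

MIN = 2093-06-27, MAX = 2094-10-03.
3 days remain in June 2093 after the 27th (30 − 27).
Full months from July 2093 through September 2094 contribute their day counts.
Then 3 days into October 2094.
Total: 3 + 31 + 31 + 30 + 31 + 30 + 31 + 31 + 28 + 31 + 30 + 31 + 30 + 31 + 31 + 30 + 3 = 463.

463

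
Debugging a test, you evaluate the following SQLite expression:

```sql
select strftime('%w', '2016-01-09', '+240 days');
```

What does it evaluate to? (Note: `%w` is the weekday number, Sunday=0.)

First apply '+240 days': 2016-01-09 → 2016-09-05.
2016-09-05 is a Monday; with Sunday=0 that is 1.

1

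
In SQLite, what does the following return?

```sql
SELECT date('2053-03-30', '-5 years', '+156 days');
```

2048-09-02

Adding -5 years to 2053-03-30 gives 2048-03-30.
Applying '+156 days' to 2048-03-30: counting 156 days forward gives 2048-09-02.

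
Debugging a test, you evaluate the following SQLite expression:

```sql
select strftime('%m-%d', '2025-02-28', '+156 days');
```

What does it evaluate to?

First apply '+156 days': 2025-02-28 → 2025-08-03.
`%m-%d` extracts the month-day: 08-03.

08-03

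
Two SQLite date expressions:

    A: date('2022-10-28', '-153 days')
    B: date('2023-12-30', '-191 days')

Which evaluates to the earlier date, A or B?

A = 2022-05-28.
B = 2023-06-22.
A is earlier.

A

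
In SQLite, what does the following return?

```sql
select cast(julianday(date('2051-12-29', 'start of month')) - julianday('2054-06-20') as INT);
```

`start of month` rewinds 2051-12-29 to 2051-12-01.
30 days remain in December 2051 after the 1st (31 − 1).
Full months from January 2052 through May 2054 contribute their day counts.
Then 20 days into June 2054.
Total: 30 + 31 + 29 + 31 + 30 + 31 + 30 + 31 + 31 + 30 + 31 + 30 + 31 + 31 + 28 + 31 + 30 + 31 + 30 + 31 + 31 + 30 + 31 + 30 + 31 + 31 + 28 + 31 + 30 + 31 + 20 = 932.
The subtraction is earlier − later, so the result is −932 → -932.

-932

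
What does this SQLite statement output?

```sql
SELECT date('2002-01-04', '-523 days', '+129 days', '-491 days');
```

1999-08-03

Applying '-523 days' to 2002-01-04: counting 523 days back gives 2000-07-30.
Applying '+129 days' to 2000-07-30: counting 129 days forward gives 2000-12-06.
Applying '-491 days' to 2000-12-06: counting 491 days back gives 1999-08-03.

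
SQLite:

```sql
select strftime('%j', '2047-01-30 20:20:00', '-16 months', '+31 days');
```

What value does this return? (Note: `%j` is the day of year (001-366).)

First apply '-16 months', '+31 days': 2047-01-30 20:20:00 → 2045-10-31 20:20:00.
Day-of-year for 2045-10-31: days since 2045-01-01 inclusive = 304, zero-padded to 304.

304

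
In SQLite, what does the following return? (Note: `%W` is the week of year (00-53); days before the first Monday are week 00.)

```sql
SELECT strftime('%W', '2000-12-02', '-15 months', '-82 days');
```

First apply '-15 months', '-82 days': 2000-12-02 → 1999-06-12.
1999-06-12 is a Saturday. SQLite's %W counts Mondays since the year started; the result is 23.

23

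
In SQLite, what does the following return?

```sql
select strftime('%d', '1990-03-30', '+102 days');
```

First apply '+102 days': 1990-03-30 → 1990-07-10.
`%d` extracts the 2-digit day of month: 10.

10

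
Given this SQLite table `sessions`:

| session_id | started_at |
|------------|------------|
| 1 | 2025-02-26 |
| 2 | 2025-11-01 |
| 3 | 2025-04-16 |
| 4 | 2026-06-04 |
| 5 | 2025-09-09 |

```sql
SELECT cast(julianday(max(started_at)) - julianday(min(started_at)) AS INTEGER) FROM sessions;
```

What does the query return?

MIN = 2025-02-26, MAX = 2026-06-04.
2 days remain in February 2025 after the 26th (28 − 26).
Full months from March 2025 through May 2026 contribute their day counts.
Then 4 days into June 2026.
Total: 2 + 31 + 30 + 31 + 30 + 31 + 31 + 30 + 31 + 30 + 31 + 31 + 28 + 31 + 30 + 31 + 4 = 463.

463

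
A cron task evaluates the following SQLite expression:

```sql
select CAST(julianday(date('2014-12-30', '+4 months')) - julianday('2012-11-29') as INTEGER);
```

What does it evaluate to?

882

Adding +4 months to 2014-12-30 gives 2015-04-30.
1 day remains in November 2012 after the 29th (30 − 29).
Full months from December 2012 through March 2015 contribute their day counts.
Then 30 days into April 2015.
Total: 1 + 31 + 31 + 28 + 31 + 30 + 31 + 30 + 31 + 31 + 30 + 31 + 30 + 31 + 31 + 28 + 31 + 30 + 31 + 30 + 31 + 31 + 30 + 31 + 30 + 31 + 31 + 28 + 31 + 30 = 882.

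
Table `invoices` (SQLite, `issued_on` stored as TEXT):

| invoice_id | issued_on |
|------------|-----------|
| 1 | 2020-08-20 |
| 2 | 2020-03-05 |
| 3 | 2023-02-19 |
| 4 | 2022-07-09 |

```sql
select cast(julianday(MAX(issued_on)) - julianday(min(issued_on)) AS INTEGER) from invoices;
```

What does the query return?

1081

MIN = 2020-03-05, MAX = 2023-02-19.
26 days remain in March 2020 after the 5th (31 − 5).
Full months from April 2020 through January 2023 contribute their day counts.
Then 19 days into February 2023.
Total: 26 + 30 + 31 + 30 + 31 + 31 + 30 + 31 + 30 + 31 + 31 + 28 + 31 + 30 + 31 + 30 + 31 + 31 + 30 + 31 + 30 + 31 + 31 + 28 + 31 + 30 + 31 + 30 + 31 + 31 + 30 + 31 + 30 + 31 + 31 + 19 = 1081.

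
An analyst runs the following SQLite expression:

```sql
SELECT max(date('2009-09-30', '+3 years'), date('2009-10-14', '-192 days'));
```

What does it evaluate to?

date('2009-09-30', '+3 years') → 2012-09-30.
date('2009-10-14', '-192 days') → 2009-04-05.
Later of the two is 2012-09-30.

2012-09-30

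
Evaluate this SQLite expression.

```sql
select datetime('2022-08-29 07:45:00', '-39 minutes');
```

-39 minutes from 2022-08-29 07:45:00 is 2022-08-29 07:06:00.

2022-08-29 07:06:00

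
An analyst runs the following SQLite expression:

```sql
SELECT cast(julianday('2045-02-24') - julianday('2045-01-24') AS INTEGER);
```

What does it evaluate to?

31

7 days remain in January 2045 after the 24th (31 − 24).
Then 24 days into February 2045.
Total: 7 + 24 = 31.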